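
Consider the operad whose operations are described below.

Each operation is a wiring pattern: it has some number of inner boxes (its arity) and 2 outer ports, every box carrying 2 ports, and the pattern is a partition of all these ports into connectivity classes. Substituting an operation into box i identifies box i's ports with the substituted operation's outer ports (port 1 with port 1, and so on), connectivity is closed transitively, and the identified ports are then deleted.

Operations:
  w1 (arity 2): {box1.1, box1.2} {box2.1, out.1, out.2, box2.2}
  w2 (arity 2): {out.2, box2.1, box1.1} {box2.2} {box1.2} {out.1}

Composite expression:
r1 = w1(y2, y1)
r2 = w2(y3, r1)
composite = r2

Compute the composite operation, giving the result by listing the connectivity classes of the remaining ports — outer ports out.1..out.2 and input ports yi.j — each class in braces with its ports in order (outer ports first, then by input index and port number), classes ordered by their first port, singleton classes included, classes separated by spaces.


{out.1} {out.2, y1.1, y1.2, y3.1} {y2.1, y2.2} {y3.2}

Reachability decides: close wires over w2-identified ports.
through w1, on inputs (y2, y1): {out.1, out.2, y1.1, y1.2} {y2.1, y2.2} (out.j = stage outer ports)
through w2, on inputs (y3, y2, y1): {out.1} {out.2, y1.1, y1.2, y3.1} {y2.1, y2.2} {y3.2} (out.j = stage outer ports)


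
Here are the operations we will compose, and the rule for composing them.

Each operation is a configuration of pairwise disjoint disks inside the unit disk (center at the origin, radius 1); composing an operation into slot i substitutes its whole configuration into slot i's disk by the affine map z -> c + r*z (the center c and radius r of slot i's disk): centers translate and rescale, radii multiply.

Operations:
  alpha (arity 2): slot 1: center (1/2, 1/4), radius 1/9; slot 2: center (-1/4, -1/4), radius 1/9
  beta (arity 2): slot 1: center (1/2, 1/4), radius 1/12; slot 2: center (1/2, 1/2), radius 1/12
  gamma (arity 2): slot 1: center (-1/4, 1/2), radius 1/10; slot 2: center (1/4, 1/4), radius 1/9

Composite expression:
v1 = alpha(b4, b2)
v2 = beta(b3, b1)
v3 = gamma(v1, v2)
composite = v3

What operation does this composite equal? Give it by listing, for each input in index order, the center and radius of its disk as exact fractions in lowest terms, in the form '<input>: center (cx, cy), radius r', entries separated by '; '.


b1: center (11/36, 11/36), radius 1/108; b2: center (-11/40, 19/40), radius 1/90; b3: center (11/36, 5/18), radius 1/108; b4: center (-1/5, 21/40), radius 1/90

Affine substitution under gamma: radii multiply and b-centers shift.
input b4: applying the 2 nested substitutions gives center (-1/5, 21/40), radius 1/90
input b2: applying the 2 nested substitutions gives center (-11/40, 19/40), radius 1/90
input b3: applying the 2 nested substitutions gives center (11/36, 5/18), radius 1/108
input b1: applying the 2 nested substitutions gives center (11/36, 11/36), radius 1/108


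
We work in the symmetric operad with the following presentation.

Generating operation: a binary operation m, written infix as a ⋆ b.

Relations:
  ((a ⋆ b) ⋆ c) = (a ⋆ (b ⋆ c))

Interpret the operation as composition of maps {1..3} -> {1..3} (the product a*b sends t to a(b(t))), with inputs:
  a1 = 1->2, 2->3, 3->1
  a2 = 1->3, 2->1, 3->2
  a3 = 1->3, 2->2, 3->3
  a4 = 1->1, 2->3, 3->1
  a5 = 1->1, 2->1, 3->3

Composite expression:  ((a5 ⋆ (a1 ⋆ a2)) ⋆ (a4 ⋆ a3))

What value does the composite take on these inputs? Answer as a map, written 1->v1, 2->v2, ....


1->1, 2->3, 3->1

(a1 ⋆ a2) = 1->1, 2->2, 3->3
(a5 ⋆ (a1 ⋆ a2)) = 1->1, 2->1, 3->3
(a4 ⋆ a3) = 1->1, 2->3, 3->1
((a5 ⋆ (a1 ⋆ a2)) ⋆ (a4 ⋆ a3)) = 1->1, 2->3, 3->1


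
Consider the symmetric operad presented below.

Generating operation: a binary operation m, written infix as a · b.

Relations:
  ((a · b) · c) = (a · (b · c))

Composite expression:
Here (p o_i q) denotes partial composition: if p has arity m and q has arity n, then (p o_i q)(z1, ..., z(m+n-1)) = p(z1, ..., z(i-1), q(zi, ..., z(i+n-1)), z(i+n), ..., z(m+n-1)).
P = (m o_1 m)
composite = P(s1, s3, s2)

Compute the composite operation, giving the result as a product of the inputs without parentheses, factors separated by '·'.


s1 · s3 · s2

Associativity of m dissolves the nesting; only the s-input order survives.
(s1 · s3) spells out as s1 · s3
((s1 · s3) · s2) spells out as s1 · s3 · s2


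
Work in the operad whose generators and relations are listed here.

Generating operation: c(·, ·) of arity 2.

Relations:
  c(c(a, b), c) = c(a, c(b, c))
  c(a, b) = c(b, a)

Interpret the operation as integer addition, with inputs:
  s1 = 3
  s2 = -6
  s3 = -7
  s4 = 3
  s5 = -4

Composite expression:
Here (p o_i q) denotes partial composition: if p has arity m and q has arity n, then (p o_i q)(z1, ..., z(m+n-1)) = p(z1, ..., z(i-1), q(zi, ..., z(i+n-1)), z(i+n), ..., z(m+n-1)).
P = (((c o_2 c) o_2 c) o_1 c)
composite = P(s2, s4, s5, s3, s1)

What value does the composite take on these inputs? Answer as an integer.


-11

c(s2, s4) = -3
c(s5, s3) = -11
c(c(s5, s3), s1) = -8
c(c(s2, s4), c(c(s5, s3), s1)) = -11


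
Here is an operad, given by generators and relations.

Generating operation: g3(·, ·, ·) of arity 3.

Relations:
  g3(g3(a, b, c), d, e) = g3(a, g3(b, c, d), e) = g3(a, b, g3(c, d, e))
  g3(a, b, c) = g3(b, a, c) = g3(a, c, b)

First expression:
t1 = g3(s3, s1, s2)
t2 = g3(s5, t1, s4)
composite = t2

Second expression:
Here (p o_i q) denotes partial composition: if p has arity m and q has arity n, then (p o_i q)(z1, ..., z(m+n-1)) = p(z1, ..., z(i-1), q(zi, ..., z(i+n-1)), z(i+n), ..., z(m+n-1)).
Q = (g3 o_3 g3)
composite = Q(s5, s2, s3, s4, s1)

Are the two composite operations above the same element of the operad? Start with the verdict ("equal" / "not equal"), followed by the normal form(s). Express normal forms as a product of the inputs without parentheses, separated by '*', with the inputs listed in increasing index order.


equal; the common form is s1 * s2 * s3 * s4 * s5

In normal form, the first expression is s1 * s2 * s3 * s4 * s5
In normal form, the second expression is s1 * s2 * s3 * s4 * s5
One common form — equal.


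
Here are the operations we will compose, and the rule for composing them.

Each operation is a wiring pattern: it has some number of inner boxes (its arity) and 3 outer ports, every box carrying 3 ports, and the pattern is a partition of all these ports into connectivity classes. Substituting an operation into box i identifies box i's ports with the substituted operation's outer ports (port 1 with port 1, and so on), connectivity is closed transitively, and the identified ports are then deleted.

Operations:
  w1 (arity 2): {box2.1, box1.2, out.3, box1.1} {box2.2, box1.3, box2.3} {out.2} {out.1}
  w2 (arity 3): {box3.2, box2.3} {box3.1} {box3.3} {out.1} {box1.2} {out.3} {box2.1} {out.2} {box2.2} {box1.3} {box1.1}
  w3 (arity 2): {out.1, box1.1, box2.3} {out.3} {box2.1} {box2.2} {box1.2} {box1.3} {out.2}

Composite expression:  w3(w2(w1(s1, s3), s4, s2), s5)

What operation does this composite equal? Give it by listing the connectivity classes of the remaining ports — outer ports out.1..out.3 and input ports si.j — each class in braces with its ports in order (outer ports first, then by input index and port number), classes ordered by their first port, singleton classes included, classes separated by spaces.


{out.1, s5.3} {out.2} {out.3} {s1.1, s1.2, s3.1} {s1.3, s3.2, s3.3} {s2.1} {s2.2, s4.3} {s2.3} {s4.1} {s4.2} {s5.1} {s5.2}

Treat the ports identified at w3 as solder joints: merge, then drop.
w1 over (s1, s3) gives {out.1} {out.2} {out.3, s1.1, s1.2, s3.1} {s1.3, s3.2, s3.3}, out.j being that stage's outer ports
w2 over (s1, s3, s4, s2) gives {out.1} {out.2} {out.3} {s1.1, s1.2, s3.1} {s1.3, s3.2, s3.3} {s2.1} {s2.2, s4.3} {s2.3} {s4.1} {s4.2}, out.j being that stage's outer ports
w3 over (s1, s3, s4, s2, s5) gives {out.1, s5.3} {out.2} {out.3} {s1.1, s1.2, s3.1} {s1.3, s3.2, s3.3} {s2.1} {s2.2, s4.3} {s2.3} {s4.1} {s4.2} {s5.1} {s5.2}, out.j being that stage's outer ports


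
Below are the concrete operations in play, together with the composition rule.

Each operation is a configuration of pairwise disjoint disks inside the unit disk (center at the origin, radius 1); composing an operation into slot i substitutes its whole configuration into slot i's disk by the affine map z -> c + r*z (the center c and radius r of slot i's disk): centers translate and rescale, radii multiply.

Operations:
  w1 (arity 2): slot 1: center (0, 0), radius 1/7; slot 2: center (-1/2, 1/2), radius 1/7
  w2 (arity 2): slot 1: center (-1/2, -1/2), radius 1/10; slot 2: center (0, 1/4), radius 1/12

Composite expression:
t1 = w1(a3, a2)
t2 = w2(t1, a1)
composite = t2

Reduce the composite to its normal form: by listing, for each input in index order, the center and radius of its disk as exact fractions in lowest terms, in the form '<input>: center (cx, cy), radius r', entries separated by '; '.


Follow each a-input down from w2: c' goes to c + r*c', radius to r*r'.
a3: after 2 affine steps, its disk has center (-1/2, -1/2), radius 1/70
a2: after 2 affine steps, its disk has center (-11/20, -9/20), radius 1/70
a1: after 1 affine step, its disk has center (0, 1/4), radius 1/12

a1: center (0, 1/4), radius 1/12; a2: center (-11/20, -9/20), radius 1/70; a3: center (-1/2, -1/2), radius 1/70


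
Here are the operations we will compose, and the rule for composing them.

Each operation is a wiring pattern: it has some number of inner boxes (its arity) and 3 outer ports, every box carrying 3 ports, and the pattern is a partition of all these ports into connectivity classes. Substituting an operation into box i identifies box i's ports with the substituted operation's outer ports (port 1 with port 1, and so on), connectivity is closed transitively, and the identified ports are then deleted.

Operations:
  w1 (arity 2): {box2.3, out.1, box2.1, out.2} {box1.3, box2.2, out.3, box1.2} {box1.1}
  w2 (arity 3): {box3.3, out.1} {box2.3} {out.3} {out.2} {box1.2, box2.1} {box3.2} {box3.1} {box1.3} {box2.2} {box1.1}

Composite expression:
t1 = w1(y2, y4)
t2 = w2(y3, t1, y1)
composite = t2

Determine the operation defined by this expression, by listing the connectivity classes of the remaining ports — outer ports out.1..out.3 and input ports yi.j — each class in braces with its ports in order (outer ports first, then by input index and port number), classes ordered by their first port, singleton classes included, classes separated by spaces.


{out.1, y1.3} {out.2} {out.3} {y1.1} {y1.2} {y2.1} {y2.2, y2.3, y4.2} {y3.1} {y3.2, y4.1, y4.3} {y3.3}

Reachability decides: close wires over w2-identified ports.
the subtree at w1 composes to {out.1, out.2, y4.1, y4.3} {out.3, y2.2, y2.3, y4.2} {y2.1} on (y2, y4); out.j = own outer ports
the subtree at w2 composes to {out.1, y1.3} {out.2} {out.3} {y1.1} {y1.2} {y2.1} {y2.2, y2.3, y4.2} {y3.1} {y3.2, y4.1, y4.3} {y3.3} on (y3, y2, y4, y1); out.j = own outer ports


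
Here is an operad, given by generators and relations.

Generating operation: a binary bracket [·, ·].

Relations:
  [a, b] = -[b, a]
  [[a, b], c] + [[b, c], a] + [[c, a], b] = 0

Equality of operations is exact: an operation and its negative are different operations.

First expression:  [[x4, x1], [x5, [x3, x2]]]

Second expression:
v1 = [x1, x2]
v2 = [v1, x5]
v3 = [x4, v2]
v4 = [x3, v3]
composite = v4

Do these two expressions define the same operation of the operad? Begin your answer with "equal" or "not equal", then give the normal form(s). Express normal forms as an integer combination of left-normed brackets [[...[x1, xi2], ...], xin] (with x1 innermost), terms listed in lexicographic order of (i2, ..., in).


Normal form of the first expression: -[[[[x1, x4], x2], x3], x5] + [[[[x1, x4], x3], x2], x5] + [[[[x1, x4], x5], x2], x3] - [[[[x1, x4], x5], x3], x2]
Normal form of the second expression: [[[[x1, x2], x5], x4], x3]
The normal forms differ: not equal.

not equal; first: -[[[[x1, x4], x2], x3], x5] + [[[[x1, x4], x3], x2], x5] + [[[[x1, x4], x5], x2], x3] - [[[[x1, x4], x5], x3], x2]; second: [[[[x1, x2], x5], x4], x3]


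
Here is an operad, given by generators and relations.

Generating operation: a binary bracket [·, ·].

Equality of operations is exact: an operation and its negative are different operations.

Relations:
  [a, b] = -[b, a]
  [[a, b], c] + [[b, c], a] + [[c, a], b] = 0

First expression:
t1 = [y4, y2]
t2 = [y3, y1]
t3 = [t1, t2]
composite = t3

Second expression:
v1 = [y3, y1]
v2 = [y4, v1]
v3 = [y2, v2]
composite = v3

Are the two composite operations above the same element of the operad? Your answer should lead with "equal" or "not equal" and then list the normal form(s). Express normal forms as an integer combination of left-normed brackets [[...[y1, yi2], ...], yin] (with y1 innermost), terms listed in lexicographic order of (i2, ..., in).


not equal — first -[[[y1, y3], y2], y4] + [[[y1, y3], y4], y2], second -[[[y1, y3], y4], y2]

The first expression reduces to -[[[y1, y3], y2], y4] + [[[y1, y3], y4], y2]
The second expression reduces to -[[[y1, y3], y4], y2]
Distinct normal forms: not equal.


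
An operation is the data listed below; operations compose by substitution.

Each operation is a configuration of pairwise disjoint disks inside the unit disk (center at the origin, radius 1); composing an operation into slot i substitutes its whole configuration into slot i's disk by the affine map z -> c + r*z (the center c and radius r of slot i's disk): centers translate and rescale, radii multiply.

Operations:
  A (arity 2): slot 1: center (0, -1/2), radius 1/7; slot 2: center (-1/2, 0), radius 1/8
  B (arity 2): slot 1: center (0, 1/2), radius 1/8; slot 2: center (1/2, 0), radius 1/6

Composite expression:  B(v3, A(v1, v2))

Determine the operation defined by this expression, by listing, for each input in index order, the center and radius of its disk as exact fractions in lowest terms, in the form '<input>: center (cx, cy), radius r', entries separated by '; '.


v1: center (1/2, -1/12), radius 1/42; v2: center (5/12, 0), radius 1/48; v3: center (0, 1/2), radius 1/8

Follow each v-input down from B: c' goes to c + r*c', radius to r*r'.
input v3: composing its 1 substitution step yields center (0, 1/2), radius 1/8
input v1: composing its 2 substitution steps yields center (1/2, -1/12), radius 1/42
input v2: composing its 2 substitution steps yields center (5/12, 0), radius 1/48


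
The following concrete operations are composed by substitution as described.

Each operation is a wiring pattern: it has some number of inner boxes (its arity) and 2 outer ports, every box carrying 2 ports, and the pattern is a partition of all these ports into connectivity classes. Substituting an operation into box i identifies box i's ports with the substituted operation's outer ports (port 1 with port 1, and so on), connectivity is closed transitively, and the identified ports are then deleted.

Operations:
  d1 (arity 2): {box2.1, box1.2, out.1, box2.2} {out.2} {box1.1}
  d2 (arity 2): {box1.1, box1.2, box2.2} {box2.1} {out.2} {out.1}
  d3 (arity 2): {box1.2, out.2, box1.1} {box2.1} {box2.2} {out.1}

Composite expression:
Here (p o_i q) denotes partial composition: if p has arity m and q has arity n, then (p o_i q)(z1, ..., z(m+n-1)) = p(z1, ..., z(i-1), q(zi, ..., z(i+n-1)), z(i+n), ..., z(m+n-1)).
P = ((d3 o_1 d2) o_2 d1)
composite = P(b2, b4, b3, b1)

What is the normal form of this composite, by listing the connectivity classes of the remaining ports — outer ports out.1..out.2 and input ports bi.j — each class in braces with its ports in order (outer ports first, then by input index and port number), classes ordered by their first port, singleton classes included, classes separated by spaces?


Treat the ports identified at d3 as solder joints: merge, then drop.
d1 over (b4, b3) gives {out.1, b3.1, b3.2, b4.2} {out.2} {b4.1}, out.j being that stage's outer ports
d2 over (b2, b4, b3) gives {out.1} {out.2} {b2.1, b2.2} {b3.1, b3.2, b4.2} {b4.1}, out.j being that stage's outer ports
d3 over (b2, b4, b3, b1) gives {out.1} {out.2} {b1.1} {b1.2} {b2.1, b2.2} {b3.1, b3.2, b4.2} {b4.1}, out.j being that stage's outer ports

{out.1} {out.2} {b1.1} {b1.2} {b2.1, b2.2} {b3.1, b3.2, b4.2} {b4.1}


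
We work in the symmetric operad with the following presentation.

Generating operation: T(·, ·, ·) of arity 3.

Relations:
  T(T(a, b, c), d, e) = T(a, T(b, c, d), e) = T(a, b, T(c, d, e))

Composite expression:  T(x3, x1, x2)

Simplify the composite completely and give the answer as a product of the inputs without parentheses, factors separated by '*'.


x3 * x1 * x2

Associativity of T dissolves the nesting; only the x-input order survives.
T(x3, x1, x2) flattens to x3 * x1 * x2


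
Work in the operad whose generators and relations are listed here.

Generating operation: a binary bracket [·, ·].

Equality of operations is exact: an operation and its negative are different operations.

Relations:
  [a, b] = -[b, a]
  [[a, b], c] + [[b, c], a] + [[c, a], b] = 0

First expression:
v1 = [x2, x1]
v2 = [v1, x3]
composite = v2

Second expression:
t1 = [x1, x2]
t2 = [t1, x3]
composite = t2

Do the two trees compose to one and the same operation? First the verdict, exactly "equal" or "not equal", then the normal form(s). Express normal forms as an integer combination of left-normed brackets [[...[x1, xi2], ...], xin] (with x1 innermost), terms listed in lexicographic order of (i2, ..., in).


The first expression reduces to -[[x1, x2], x3]
The second expression reduces to [[x1, x2], x3]
Different reductions; not equal.

not equal; the first gives -[[x1, x2], x3] and the second [[x1, x2], x3]


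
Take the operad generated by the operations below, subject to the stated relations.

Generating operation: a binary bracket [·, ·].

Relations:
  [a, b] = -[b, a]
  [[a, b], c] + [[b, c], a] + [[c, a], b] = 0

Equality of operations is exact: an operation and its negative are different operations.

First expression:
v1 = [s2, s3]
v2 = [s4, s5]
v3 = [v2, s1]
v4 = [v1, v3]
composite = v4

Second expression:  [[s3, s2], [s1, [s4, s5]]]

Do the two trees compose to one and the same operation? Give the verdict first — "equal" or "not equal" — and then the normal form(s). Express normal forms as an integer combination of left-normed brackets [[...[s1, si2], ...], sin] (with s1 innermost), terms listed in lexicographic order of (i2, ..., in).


equal; both compose to [[[[s1, s4], s5], s2], s3] - [[[[s1, s4], s5], s3], s2] - [[[[s1, s5], s4], s2], s3] + [[[[s1, s5], s4], s3], s2]


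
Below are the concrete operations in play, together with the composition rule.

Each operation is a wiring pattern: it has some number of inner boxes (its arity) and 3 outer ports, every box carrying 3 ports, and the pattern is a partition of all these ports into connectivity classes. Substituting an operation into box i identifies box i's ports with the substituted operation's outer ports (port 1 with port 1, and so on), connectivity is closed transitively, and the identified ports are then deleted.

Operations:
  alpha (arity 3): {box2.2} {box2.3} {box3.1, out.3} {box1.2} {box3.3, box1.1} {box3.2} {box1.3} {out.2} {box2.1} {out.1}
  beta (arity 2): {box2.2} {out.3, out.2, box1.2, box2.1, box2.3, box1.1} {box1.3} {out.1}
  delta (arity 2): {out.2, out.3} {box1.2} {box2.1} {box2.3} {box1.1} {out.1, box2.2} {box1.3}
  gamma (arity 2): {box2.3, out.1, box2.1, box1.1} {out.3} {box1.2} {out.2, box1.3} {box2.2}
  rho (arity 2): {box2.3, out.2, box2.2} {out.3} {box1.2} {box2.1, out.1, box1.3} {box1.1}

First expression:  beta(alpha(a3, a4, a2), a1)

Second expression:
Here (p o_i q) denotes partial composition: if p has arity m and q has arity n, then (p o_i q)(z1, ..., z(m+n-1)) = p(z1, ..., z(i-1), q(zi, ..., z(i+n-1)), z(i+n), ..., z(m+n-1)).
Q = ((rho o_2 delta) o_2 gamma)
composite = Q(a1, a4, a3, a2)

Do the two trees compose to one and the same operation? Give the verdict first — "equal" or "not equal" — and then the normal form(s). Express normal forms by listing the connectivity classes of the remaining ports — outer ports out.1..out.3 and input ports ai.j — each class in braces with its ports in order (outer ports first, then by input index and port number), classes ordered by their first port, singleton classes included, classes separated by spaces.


not equal: they reduce to {out.1} {out.2, out.3, a1.1, a1.3} {a1.2} {a2.1} {a2.2} {a2.3, a3.1} {a3.2} {a3.3} {a4.1} {a4.2} {a4.3} and {out.1, a1.3, a2.2} {out.2} {out.3} {a1.1} {a1.2} {a2.1} {a2.3} {a3.1, a3.3, a4.1} {a3.2} {a4.2} {a4.3}

Normal form of the first expression: {out.1} {out.2, out.3, a1.1, a1.3} {a1.2} {a2.1} {a2.2} {a2.3, a3.1} {a3.2} {a3.3} {a4.1} {a4.2} {a4.3}
Normal form of the second expression: {out.1, a1.3, a2.2} {out.2} {out.3} {a1.1} {a1.2} {a2.1} {a2.3} {a3.1, a3.3, a4.1} {a3.2} {a4.2} {a4.3}
They disagree, so not equal.


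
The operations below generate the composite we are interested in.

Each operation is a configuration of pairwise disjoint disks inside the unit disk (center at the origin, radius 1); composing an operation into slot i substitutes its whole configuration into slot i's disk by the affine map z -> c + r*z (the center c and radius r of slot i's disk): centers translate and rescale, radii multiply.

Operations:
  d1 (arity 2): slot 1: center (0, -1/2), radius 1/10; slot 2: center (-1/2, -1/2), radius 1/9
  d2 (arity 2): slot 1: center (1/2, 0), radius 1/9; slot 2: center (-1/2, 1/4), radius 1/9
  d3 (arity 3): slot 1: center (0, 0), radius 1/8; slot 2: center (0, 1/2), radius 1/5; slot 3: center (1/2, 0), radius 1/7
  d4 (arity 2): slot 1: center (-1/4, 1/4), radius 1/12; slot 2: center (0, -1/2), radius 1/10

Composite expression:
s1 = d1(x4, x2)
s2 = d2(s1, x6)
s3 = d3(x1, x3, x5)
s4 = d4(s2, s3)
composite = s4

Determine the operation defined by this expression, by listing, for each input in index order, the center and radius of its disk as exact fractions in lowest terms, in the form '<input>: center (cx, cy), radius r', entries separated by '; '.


x1: center (0, -1/2), radius 1/80; x2: center (-23/108, 53/216), radius 1/972; x3: center (0, -9/20), radius 1/50; x4: center (-5/24, 53/216), radius 1/1080; x5: center (1/20, -1/2), radius 1/70; x6: center (-7/24, 13/48), radius 1/108

Nesting under d4 composes maps z -> c + r*z down each x-path.
x4 passes through 3 substitutions, ending at center (-5/24, 53/216), radius 1/1080
x2 passes through 3 substitutions, ending at center (-23/108, 53/216), radius 1/972
x6 passes through 2 substitutions, ending at center (-7/24, 13/48), radius 1/108
x1 passes through 2 substitutions, ending at center (0, -1/2), radius 1/80
x3 passes through 2 substitutions, ending at center (0, -9/20), radius 1/50
x5 passes through 2 substitutions, ending at center (1/20, -1/2), radius 1/70


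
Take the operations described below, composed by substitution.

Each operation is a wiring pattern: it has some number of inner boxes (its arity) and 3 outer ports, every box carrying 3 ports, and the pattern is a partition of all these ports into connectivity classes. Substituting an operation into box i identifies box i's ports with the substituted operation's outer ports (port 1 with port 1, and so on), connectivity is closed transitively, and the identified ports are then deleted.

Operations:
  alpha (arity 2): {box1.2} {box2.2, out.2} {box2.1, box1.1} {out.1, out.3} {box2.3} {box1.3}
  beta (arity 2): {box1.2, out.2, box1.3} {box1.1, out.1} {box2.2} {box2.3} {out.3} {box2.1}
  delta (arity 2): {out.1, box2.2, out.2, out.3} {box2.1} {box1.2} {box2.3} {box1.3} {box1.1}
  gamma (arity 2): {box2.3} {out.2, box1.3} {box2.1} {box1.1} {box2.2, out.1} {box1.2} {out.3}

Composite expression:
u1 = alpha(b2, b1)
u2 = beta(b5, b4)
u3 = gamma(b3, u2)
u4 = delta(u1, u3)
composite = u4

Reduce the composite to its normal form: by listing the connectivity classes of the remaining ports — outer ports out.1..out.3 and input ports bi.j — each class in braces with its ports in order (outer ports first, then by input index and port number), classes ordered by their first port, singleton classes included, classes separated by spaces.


Connectivity passes through glued delta-boundaries; trace each wire chain.
after alpha, the pattern on (b2, b1) reads {out.1, out.3} {out.2, b1.2} {b1.1, b2.1} {b1.3} {b2.2} {b2.3} (out.j = its outer ports)
after beta, the pattern on (b5, b4) reads {out.1, b5.1} {out.2, b5.2, b5.3} {out.3} {b4.1} {b4.2} {b4.3} (out.j = its outer ports)
after gamma, the pattern on (b3, b5, b4) reads {out.1, b5.2, b5.3} {out.2, b3.3} {out.3} {b3.1} {b3.2} {b4.1} {b4.2} {b4.3} {b5.1} (out.j = its outer ports)
after delta, the pattern on (b2, b1, b3, b5, b4) reads {out.1, out.2, out.3, b3.3} {b1.1, b2.1} {b1.2} {b1.3} {b2.2} {b2.3} {b3.1} {b3.2} {b4.1} {b4.2} {b4.3} {b5.1} {b5.2, b5.3} (out.j = its outer ports)

{out.1, out.2, out.3, b3.3} {b1.1, b2.1} {b1.2} {b1.3} {b2.2} {b2.3} {b3.1} {b3.2} {b4.1} {b4.2} {b4.3} {b5.1} {b5.2, b5.3}


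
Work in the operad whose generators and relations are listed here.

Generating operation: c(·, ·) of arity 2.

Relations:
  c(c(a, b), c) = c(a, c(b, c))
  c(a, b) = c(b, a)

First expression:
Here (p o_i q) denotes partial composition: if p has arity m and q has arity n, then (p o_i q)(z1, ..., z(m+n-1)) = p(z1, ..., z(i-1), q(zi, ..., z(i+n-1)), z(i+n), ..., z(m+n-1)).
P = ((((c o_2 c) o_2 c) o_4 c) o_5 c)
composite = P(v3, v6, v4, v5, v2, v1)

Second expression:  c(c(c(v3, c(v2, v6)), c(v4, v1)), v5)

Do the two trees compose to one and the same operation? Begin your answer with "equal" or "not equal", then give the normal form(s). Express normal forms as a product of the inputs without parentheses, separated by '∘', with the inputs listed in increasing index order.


equal; the common form is v1 ∘ v2 ∘ v3 ∘ v4 ∘ v5 ∘ v6

In normal form, the first expression is v1 ∘ v2 ∘ v3 ∘ v4 ∘ v5 ∘ v6
In normal form, the second expression is v1 ∘ v2 ∘ v3 ∘ v4 ∘ v5 ∘ v6
One common form — equal.


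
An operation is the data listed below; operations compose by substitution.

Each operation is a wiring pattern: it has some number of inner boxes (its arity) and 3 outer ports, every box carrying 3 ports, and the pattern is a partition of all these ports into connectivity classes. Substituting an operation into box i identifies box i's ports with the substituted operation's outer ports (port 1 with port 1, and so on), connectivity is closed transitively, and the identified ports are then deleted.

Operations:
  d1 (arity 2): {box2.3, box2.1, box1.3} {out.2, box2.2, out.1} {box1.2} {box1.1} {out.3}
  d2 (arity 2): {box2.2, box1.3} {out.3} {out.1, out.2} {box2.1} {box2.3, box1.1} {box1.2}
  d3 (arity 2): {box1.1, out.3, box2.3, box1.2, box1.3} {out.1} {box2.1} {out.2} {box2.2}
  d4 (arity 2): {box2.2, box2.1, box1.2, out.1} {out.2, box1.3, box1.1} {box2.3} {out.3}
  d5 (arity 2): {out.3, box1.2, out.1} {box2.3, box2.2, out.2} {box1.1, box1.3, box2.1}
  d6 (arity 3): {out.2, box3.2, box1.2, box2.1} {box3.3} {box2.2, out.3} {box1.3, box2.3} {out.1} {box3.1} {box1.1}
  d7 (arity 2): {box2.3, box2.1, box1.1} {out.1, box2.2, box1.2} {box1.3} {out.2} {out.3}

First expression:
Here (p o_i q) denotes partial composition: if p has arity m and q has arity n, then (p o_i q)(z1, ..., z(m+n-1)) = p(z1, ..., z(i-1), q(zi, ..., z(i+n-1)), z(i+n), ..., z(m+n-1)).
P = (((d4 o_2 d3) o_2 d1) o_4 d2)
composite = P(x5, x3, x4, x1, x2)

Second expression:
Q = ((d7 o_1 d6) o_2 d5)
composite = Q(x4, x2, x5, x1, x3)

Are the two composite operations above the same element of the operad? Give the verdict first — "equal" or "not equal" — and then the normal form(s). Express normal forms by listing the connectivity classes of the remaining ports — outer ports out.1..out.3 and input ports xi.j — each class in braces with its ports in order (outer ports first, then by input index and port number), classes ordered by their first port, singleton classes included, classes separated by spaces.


not equal; the first gives {out.1, x5.2} {out.2, x5.1, x5.3} {out.3} {x1.1, x2.3} {x1.2} {x1.3, x2.2} {x2.1} {x3.1} {x3.2} {x3.3, x4.1, x4.3} {x4.2} and the second {out.1, x1.2, x2.2, x3.2, x4.2, x4.3} {out.2} {out.3} {x1.1} {x1.3} {x2.1, x2.3, x5.1} {x3.1, x3.3} {x4.1} {x5.2, x5.3}

Reducing the first expression gives {out.1, x5.2} {out.2, x5.1, x5.3} {out.3} {x1.1, x2.3} {x1.2} {x1.3, x2.2} {x2.1} {x3.1} {x3.2} {x3.3, x4.1, x4.3} {x4.2}
Reducing the second expression gives {out.1, x1.2, x2.2, x3.2, x4.2, x4.3} {out.2} {out.3} {x1.1} {x1.3} {x2.1, x2.3, x5.1} {x3.1, x3.3} {x4.1} {x5.2, x5.3}
No match — not equal.


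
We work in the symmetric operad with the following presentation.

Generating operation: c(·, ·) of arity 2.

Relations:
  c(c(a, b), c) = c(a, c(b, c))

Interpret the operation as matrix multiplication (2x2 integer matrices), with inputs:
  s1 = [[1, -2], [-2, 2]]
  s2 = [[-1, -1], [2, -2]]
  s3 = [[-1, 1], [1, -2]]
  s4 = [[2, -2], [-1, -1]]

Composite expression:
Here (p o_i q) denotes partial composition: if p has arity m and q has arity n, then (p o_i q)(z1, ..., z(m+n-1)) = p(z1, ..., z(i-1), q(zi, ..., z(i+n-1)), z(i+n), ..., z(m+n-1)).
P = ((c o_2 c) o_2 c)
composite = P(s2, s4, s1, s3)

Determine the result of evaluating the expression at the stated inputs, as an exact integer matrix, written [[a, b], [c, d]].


c(s4, s1) = [[6, -8], [1, 0]]
c(c(s4, s1), s3) = [[-14, 22], [-1, 1]]
c(s2, c(c(s4, s1), s3)) = [[15, -23], [-26, 42]]

[[15, -23], [-26, 42]]


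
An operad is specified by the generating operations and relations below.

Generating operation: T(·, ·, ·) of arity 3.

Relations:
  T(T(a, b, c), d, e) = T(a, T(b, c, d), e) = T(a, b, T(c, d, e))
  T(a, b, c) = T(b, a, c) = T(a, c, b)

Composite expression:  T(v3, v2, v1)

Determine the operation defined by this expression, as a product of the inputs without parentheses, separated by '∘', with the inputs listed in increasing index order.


Shape and order are irrelevant to T; the v-input set decides.
T(v3, v2, v1) unparenthesizes to v3 ∘ v2 ∘ v1
reordering the factors by index: v1 ∘ v2 ∘ v3

v1 ∘ v2 ∘ v3


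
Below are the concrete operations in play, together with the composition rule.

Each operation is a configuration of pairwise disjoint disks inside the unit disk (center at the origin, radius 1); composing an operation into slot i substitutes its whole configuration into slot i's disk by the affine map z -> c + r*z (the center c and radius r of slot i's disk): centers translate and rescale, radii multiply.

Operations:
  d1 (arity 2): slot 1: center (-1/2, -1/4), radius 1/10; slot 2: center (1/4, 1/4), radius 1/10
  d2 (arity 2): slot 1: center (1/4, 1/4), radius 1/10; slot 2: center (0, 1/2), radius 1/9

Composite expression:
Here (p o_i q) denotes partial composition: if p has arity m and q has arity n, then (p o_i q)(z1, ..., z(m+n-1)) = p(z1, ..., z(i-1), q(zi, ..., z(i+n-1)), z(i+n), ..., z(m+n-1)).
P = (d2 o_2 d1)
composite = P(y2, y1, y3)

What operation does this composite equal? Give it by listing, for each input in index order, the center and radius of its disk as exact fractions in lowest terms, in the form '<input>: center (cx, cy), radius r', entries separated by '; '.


Follow each y-input down from d2: c' goes to c + r*c', radius to r*r'.
for y2, the 1-step affine chain lands on center (1/4, 1/4), radius 1/10
for y1, the 2-step affine chain lands on center (-1/18, 17/36), radius 1/90
for y3, the 2-step affine chain lands on center (1/36, 19/36), radius 1/90

y1: center (-1/18, 17/36), radius 1/90; y2: center (1/4, 1/4), radius 1/10; y3: center (1/36, 19/36), radius 1/90


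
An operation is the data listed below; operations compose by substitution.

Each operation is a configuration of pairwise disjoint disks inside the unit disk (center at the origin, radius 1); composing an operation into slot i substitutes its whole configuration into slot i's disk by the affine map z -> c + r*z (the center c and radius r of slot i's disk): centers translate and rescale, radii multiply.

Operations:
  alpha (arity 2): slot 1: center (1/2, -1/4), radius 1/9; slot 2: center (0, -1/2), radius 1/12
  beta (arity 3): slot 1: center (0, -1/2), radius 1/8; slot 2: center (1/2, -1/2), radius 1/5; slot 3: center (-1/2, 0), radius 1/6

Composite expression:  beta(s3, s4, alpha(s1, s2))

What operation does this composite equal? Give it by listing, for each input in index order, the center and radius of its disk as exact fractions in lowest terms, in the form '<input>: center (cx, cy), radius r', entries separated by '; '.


s1: center (-5/12, -1/24), radius 1/54; s2: center (-1/2, -1/12), radius 1/72; s3: center (0, -1/2), radius 1/8; s4: center (1/2, -1/2), radius 1/5

Follow each s-input down from beta: c' goes to c + r*c', radius to r*r'.
tracing s3 down its 1-map path: center (0, -1/2), radius 1/8
tracing s4 down its 1-map path: center (1/2, -1/2), radius 1/5
tracing s1 down its 2-map path: center (-5/12, -1/24), radius 1/54
tracing s2 down its 2-map path: center (-1/2, -1/12), radius 1/72


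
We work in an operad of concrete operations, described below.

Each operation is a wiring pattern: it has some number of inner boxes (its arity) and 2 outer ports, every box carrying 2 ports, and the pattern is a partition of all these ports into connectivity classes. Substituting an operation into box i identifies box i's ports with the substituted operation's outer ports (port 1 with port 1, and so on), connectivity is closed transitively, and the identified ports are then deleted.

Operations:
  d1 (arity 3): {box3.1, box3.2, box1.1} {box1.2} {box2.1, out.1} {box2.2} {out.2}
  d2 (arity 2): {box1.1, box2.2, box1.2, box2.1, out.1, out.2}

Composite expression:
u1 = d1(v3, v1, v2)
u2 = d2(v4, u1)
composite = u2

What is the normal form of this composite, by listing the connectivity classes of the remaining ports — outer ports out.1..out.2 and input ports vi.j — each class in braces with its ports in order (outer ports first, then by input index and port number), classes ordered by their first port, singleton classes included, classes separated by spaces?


{out.1, out.2, v1.1, v4.1, v4.2} {v1.2} {v2.1, v2.2, v3.1} {v3.2}

Treat the ports identified at d2 as solder joints: merge, then drop.
after d1, the pattern on (v3, v1, v2) reads {out.1, v1.1} {out.2} {v1.2} {v2.1, v2.2, v3.1} {v3.2} (out.j = its outer ports)
after d2, the pattern on (v4, v3, v1, v2) reads {out.1, out.2, v1.1, v4.1, v4.2} {v1.2} {v2.1, v2.2, v3.1} {v3.2} (out.j = its outer ports)


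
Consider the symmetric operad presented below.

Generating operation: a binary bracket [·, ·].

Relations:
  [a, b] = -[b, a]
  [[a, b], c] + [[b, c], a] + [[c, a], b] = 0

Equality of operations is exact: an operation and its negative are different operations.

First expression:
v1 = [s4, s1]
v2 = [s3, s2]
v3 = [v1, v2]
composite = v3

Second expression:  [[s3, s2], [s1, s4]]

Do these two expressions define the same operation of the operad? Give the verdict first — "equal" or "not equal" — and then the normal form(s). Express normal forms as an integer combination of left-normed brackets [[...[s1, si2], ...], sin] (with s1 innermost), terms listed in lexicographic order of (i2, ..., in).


The first composite normalizes to [[[s1, s4], s2], s3] - [[[s1, s4], s3], s2]
The second composite normalizes to [[[s1, s4], s2], s3] - [[[s1, s4], s3], s2]
The forms coincide; equal.

equal: each reduces to [[[s1, s4], s2], s3] - [[[s1, s4], s3], s2]


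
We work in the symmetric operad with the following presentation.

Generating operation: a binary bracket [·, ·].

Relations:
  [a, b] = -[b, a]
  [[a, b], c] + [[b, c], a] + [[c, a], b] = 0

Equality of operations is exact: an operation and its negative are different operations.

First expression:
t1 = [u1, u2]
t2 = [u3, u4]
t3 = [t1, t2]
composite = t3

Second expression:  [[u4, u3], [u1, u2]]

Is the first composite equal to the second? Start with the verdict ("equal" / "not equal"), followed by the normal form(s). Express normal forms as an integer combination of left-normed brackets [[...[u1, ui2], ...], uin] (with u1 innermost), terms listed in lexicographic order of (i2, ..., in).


equal; both compose to [[[u1, u2], u3], u4] - [[[u1, u2], u4], u3]

In normal form, the first expression is [[[u1, u2], u3], u4] - [[[u1, u2], u4], u3]
In normal form, the second expression is [[[u1, u2], u3], u4] - [[[u1, u2], u4], u3]
The forms coincide; equal.


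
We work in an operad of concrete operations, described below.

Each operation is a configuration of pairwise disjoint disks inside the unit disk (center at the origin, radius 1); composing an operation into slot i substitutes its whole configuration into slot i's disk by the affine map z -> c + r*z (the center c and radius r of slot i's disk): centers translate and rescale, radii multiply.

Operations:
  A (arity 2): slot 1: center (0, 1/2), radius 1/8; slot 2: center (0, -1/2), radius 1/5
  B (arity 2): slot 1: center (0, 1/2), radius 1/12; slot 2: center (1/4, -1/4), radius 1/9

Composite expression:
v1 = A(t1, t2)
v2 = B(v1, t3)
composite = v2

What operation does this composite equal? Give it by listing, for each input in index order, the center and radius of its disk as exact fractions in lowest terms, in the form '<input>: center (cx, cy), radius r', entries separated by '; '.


Follow each t-input down from B: c' goes to c + r*c', radius to r*r'.
input t1: applying the 2 nested substitutions gives center (0, 13/24), radius 1/96
input t2: applying the 2 nested substitutions gives center (0, 11/24), radius 1/60
input t3: applying the 1 nested substitution gives center (1/4, -1/4), radius 1/9

t1: center (0, 13/24), radius 1/96; t2: center (0, 11/24), radius 1/60; t3: center (1/4, -1/4), radius 1/9


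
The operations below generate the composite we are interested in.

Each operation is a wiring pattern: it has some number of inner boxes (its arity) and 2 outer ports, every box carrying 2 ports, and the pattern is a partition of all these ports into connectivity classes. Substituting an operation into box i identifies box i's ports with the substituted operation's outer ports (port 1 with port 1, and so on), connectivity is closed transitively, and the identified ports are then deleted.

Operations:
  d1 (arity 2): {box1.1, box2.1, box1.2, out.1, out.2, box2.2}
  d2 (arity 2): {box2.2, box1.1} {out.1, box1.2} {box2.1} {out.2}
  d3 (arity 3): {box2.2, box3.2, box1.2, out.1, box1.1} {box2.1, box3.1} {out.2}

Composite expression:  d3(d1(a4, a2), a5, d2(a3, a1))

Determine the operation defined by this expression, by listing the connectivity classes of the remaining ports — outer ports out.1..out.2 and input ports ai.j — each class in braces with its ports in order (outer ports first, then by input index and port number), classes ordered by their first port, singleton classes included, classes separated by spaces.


{out.1, a2.1, a2.2, a4.1, a4.2, a5.2} {out.2} {a1.1} {a1.2, a3.1} {a3.2, a5.1}

Treat the ports identified at d3 as solder joints: merge, then drop.
through d1, on inputs (a4, a2): {out.1, out.2, a2.1, a2.2, a4.1, a4.2} (out.j = stage outer ports)
through d2, on inputs (a3, a1): {out.1, a3.2} {out.2} {a1.1} {a1.2, a3.1} (out.j = stage outer ports)
through d3, on inputs (a4, a2, a5, a3, a1): {out.1, a2.1, a2.2, a4.1, a4.2, a5.2} {out.2} {a1.1} {a1.2, a3.1} {a3.2, a5.1} (out.j = stage outer ports)


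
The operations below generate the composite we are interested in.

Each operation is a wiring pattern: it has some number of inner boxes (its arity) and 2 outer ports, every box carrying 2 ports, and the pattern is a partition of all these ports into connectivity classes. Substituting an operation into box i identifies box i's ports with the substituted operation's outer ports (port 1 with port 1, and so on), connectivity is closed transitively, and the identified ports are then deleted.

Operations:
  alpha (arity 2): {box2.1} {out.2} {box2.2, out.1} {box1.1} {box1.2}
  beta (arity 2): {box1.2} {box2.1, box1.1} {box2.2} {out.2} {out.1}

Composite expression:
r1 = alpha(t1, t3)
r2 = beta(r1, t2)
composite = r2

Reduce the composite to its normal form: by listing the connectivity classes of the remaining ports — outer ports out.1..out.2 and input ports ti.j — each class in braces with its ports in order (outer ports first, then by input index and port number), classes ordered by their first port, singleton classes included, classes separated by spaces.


{out.1} {out.2} {t1.1} {t1.2} {t2.1, t3.2} {t2.2} {t3.1}

Substituting into beta glues patterns; closure does the rest.
stage alpha: inputs (t1, t3), connectivity {out.1, t3.2} {out.2} {t1.1} {t1.2} {t3.1}, out.j its boundary
stage beta: inputs (t1, t3, t2), connectivity {out.1} {out.2} {t1.1} {t1.2} {t2.1, t3.2} {t2.2} {t3.1}, out.j its boundary
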